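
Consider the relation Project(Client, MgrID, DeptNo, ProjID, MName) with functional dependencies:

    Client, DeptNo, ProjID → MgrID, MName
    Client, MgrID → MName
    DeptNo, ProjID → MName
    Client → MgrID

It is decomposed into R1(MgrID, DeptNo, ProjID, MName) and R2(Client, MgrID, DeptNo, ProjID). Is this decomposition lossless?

Yes

Common attributes: R1 ∩ R2 = {MgrID, DeptNo, ProjID}.
Closure of {MgrID, DeptNo, ProjID}: DeptNo, ProjID → MName applies, adding MName. So (MgrID, DeptNo, ProjID)⁺ = {MgrID, DeptNo, ProjID, MName}.
This closure contains every attribute of R1, so R1 ∩ R2 → R1. The join is lossless.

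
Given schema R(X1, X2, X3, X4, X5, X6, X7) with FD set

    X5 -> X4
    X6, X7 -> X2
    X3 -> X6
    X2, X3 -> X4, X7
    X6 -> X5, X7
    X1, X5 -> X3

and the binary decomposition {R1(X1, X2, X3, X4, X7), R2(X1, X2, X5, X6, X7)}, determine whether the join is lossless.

Common attributes: R1 ∩ R2 = {X1, X2, X7}.
No dependency enlarges {X1, X2, X7}, so (X1, X2, X7)⁺ = {X1, X2, X7}.
The closure contains neither all of R1 = {X1, X2, X3, X4, X7} nor all of R2 = {X1, X2, X5, X6, X7}, so the common attributes are not a superkey of either fragment. The join is lossy.

No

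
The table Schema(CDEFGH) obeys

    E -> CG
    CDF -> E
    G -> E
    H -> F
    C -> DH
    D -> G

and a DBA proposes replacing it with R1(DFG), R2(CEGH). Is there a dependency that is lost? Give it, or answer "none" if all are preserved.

H -> F

Check H → F: no single fragment contains all of {FH}, and the restricted closure of {H} across the fragments never reaches {F}.
E → CG is preserved.
CDF → E is preserved.
G → E is preserved.
C → DH is preserved.
D → G is preserved.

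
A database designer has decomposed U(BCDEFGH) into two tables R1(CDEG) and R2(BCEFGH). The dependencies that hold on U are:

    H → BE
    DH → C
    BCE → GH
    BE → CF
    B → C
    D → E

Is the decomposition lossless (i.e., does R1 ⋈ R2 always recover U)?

No

Common attributes: R1 ∩ R2 = {CEG}.
No dependency enlarges {CEG}, so (CEG)⁺ = {CEG}.
The closure contains neither all of R1 = {CDEG} nor all of R2 = {BCEFGH}, so the common attributes are not a superkey of either fragment. The join is lossy.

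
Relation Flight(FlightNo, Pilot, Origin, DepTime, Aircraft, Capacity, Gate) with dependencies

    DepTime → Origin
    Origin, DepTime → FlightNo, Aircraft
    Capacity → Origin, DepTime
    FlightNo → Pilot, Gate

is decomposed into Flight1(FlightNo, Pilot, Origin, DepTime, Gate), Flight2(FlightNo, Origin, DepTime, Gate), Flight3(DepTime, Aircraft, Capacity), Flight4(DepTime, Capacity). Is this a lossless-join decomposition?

Yes

Chase test. Columns are FlightNo, Pilot, Origin, DepTime, Aircraft, Capacity, Gate; row i has aⱼ where attribute j ∈ Flighti, else bᵢⱼ.
Initial tableau (one row per fragment):
  row 1: a1 a2 a3 a4 b15 b16 a7
  row 2: a1 b22 a3 a4 b25 b26 a7
  row 3: b31 b32 b33 a4 a5 a6 b37
  row 4: b41 b42 b43 a4 b45 a6 b47
Rows 1 and 3 agree on DepTime; apply DepTime→Origin and equate their Origin entries.
Rows 1 and 4 agree on DepTime; apply DepTime→Origin and equate their Origin entries.
Rows 1 and 2 agree on Origin, DepTime; apply Origin, DepTime→FlightNo, Aircraft and equate their FlightNo, Aircraft entries.
Rows 1 and 3 agree on Origin, DepTime; apply Origin, DepTime→FlightNo, Aircraft and equate their FlightNo, Aircraft entries.
Rows 1 and 4 agree on Origin, DepTime; apply Origin, DepTime→FlightNo, Aircraft and equate their FlightNo, Aircraft entries.
Rows 1 and 2 agree on FlightNo; apply FlightNo→Pilot, Gate and equate their Pilot, Gate entries.
Rows 1 and 3 agree on FlightNo; apply FlightNo→Pilot, Gate and equate their Pilot, Gate entries.
Rows 1 and 4 agree on FlightNo; apply FlightNo→Pilot, Gate and equate their Pilot, Gate entries.
Row 3 is now all distinguished symbols — the join is lossless.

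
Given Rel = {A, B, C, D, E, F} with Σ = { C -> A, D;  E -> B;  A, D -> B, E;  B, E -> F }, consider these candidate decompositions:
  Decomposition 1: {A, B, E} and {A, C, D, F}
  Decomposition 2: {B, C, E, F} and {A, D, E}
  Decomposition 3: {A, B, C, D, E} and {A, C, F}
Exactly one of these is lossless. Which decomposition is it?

Decomposition 1: common = {A}, closure = {A} → lossy.
Decomposition 2: common = {E}, closure = {B, E, F} → lossy.
Decomposition 3: common = {A, C}, closure = {A, B, C, D, E, F} → lossless.

Decomposition 3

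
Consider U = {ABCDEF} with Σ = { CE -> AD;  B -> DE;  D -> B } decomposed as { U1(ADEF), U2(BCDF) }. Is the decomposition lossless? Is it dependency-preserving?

lossy and not dependency-preserving

Lossless test: (DF)⁺ = {BDEF}, which is a superkey of neither fragment — lossy.
Dependency preservation: the restricted closure of {CE} across the fragments never reaches {AD}, so CE → AD cannot be enforced without a join — not preserved.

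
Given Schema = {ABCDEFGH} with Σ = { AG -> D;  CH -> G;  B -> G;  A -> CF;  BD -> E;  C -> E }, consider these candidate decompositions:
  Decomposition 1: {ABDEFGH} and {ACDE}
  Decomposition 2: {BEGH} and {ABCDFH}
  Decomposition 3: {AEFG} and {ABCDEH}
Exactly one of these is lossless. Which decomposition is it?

Decomposition 1: common = {ADE}, closure = {ACDEF} → lossless.
Decomposition 2: common = {BH}, closure = {BGH} → lossy.
Decomposition 3: common = {AE}, closure = {ACEF} → lossy.

Decomposition 1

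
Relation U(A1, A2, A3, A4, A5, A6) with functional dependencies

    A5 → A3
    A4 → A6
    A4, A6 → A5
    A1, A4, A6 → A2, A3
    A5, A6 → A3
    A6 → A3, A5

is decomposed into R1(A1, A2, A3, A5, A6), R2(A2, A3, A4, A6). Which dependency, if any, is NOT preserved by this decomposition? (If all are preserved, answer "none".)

A1, A4, A6 → A2, A3

Check A1, A4, A6 → A2, A3: no single fragment contains all of {A1, A2, A3, A4, A6}, and the restricted closure of {A1, A4, A6} across the fragments never reaches {A2, A3}.
A5 → A3 is preserved.
A4 → A6 is preserved.
A4, A6 → A5 is preserved.
A5, A6 → A3 is preserved.
A6 → A3, A5 is preserved.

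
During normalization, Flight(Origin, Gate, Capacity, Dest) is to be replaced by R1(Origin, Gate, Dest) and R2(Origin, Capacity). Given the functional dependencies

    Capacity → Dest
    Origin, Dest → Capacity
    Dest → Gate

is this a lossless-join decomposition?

Common attributes: R1 ∩ R2 = {Origin}.
No dependency enlarges {Origin}, so (Origin)⁺ = {Origin}.
The closure contains neither all of R1 = {Origin, Gate, Dest} nor all of R2 = {Origin, Capacity}, so the common attributes are not a superkey of either fragment. The join is lossy.

No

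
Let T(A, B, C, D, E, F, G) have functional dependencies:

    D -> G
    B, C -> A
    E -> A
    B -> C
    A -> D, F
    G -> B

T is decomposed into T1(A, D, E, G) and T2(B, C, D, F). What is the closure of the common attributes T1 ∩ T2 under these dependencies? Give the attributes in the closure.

A, B, C, D, F, G

T1 ∩ T2 = {D}.
D → G applies, adding G
G → B applies, adding B
B → C applies, adding C
B, C → A applies, adding A
A → D, F applies, adding F
Closure: {A, B, C, D, F, G}.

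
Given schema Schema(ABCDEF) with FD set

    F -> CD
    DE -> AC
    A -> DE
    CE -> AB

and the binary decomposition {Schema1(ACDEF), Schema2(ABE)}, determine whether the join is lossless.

Common attributes: Schema1 ∩ Schema2 = {AE}.
Closure of {AE}: A → DE applies, adding D; DE → AC applies, adding C; CE → AB applies, adding B. So (AE)⁺ = {ABCDE}.
This closure contains every attribute of Schema2, so Schema1 ∩ Schema2 → Schema2. The join is lossless.

Yes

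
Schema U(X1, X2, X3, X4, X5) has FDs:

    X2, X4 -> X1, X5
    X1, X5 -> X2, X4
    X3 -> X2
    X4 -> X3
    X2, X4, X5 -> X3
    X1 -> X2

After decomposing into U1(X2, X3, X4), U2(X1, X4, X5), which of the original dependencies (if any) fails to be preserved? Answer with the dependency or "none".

X1 -> X2

Check X1 → X2: no single fragment contains all of {X1, X2}, and the restricted closure of {X1} across the fragments never reaches {X2}.
X2, X4 → X1, X5 is preserved.
X1, X5 → X2, X4 is preserved.
X3 → X2 is preserved.
X4 → X3 is preserved.
X2, X4, X5 → X3 is preserved.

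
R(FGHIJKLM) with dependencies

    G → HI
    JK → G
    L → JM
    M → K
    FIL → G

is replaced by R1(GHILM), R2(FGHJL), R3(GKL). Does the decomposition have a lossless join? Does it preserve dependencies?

Lossless test (chase): Rows 1 and 2 agree on G; apply G→HI and equate their HI entries. Rows 1 and 3 agree on G; apply G→HI and equate their HI entries. Rows 1 and 2 agree on L; apply L→JM and equate their JM entries. Rows 1 and 3 agree on L; apply L→JM and equate their JM entries. Rows 1 and 2 agree on M; apply M→K and equate their K entries. Rows 1 and 3 agree on M; apply M→K and equate their K entries. Row 2 is now all distinguished symbols — the join is lossless.
Dependency preservation: the restricted closure of {JK} across the fragments never reaches {G}, so JK → G cannot be enforced without a join — not preserved.

lossless but not dependency-preserving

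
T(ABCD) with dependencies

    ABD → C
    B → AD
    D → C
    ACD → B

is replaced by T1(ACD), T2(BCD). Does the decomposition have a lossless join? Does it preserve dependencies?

Lossless test: (CD)⁺ = {CD}, which is a superkey of neither fragment — lossy.
Dependency preservation: the restricted closure of {B} across the fragments never reaches {AD}, so B → AD cannot be enforced without a join — not preserved.

lossy and not dependency-preserving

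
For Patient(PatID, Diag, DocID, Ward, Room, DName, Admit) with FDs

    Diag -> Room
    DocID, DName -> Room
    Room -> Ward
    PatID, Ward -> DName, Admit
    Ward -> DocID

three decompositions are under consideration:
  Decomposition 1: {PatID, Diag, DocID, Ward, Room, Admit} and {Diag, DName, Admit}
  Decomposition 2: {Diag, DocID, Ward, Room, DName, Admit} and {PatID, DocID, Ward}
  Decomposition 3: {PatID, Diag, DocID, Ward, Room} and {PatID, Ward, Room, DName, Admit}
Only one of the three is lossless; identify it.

Decomposition 3

Decomposition 1: common = {Diag, Admit}, closure = {Diag, DocID, Ward, Room, Admit} → lossy.
Decomposition 2: common = {DocID, Ward}, closure = {DocID, Ward} → lossy.
Decomposition 3: common = {PatID, Ward, Room}, closure = {PatID, DocID, Ward, Room, DName, Admit} → lossless.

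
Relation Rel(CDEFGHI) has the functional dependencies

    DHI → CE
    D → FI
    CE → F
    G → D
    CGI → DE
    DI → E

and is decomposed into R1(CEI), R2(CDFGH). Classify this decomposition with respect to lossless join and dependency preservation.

lossy and not dependency-preserving

Lossless test: (C)⁺ = {C}, which is a superkey of neither fragment — lossy.
Dependency preservation: the restricted closure of {DHI} across the fragments never reaches {CE}, so DHI → CE cannot be enforced without a join — not preserved.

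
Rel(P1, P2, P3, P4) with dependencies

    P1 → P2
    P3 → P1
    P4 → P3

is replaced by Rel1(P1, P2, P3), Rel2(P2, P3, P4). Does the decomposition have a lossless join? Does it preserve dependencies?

lossless and dependency-preserving

Lossless test: (P2, P3)⁺ = {P1, P2, P3}, which contains all of one fragment — lossless.
Dependency preservation: every FD's attributes lie within a single fragment, so each can be enforced locally — preserved.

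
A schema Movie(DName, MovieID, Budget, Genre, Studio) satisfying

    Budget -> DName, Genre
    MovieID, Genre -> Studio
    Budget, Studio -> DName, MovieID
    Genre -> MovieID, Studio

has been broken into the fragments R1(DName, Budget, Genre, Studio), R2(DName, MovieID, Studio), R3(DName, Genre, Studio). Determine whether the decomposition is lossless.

Chase test. Columns are DName, MovieID, Budget, Genre, Studio; row i has aⱼ where attribute j ∈ Ri, else bᵢⱼ.
Initial tableau (one row per fragment):
  row 1: a1 b12 a3 a4 a5
  row 2: a1 a2 b23 b24 a5
  row 3: a1 b32 b33 a4 a5
Rows 1 and 3 agree on Genre; apply Genre→MovieID, Studio and equate their MovieID, Studio entries.
No row becomes fully distinguished — the join is lossy.

No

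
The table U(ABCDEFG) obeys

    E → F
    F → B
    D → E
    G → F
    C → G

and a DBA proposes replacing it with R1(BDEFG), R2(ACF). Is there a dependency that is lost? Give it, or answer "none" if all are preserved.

Check C → G: no single fragment contains all of {CG}, and the restricted closure of {C} across the fragments never reaches {G}.
E → F is preserved.
F → B is preserved.
D → E is preserved.
G → F is preserved.

C → G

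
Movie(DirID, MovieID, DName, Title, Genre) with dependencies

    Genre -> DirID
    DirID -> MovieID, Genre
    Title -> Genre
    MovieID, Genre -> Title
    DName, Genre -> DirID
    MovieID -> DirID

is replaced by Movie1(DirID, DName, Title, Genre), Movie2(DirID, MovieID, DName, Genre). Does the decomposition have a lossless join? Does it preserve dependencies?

lossless and dependency-preserving

Lossless test: (DirID, DName, Genre)⁺ = {DirID, MovieID, DName, Title, Genre}, which contains all of one fragment — lossless.
Dependency preservation: MovieID, Genre → Title is not contained in any single fragment, but the restricted closure of its left-hand side across the fragments still reaches the right-hand side; the remaining FDs each lie inside some fragment. All dependencies are preserved.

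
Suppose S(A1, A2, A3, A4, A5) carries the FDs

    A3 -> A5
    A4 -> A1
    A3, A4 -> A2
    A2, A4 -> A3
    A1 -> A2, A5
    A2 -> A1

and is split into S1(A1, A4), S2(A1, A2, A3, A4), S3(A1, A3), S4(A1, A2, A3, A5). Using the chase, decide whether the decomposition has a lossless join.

Yes

Chase test. Columns are A1, A2, A3, A4, A5; row i has aⱼ where attribute j ∈ Si, else bᵢⱼ.
Initial tableau (one row per fragment):
  row 1: a1 b12 b13 a4 b15
  row 2: a1 a2 a3 a4 b25
  row 3: a1 b32 a3 b34 b35
  row 4: a1 a2 a3 b44 a5
Rows 2 and 3 agree on A3; apply A3→A5 and equate their A5 entries.
Rows 2 and 4 agree on A3; apply A3→A5 and equate their A5 entries.
Rows 1 and 2 agree on A1; apply A1→A2, A5 and equate their A2, A5 entries.
Rows 1 and 3 agree on A1; apply A1→A2, A5 and equate their A2, A5 entries.
Rows 1 and 2 agree on A2, A4; apply A2, A4→A3 and equate their A3 entries.
Row 1 is now all distinguished symbols — the join is lossless.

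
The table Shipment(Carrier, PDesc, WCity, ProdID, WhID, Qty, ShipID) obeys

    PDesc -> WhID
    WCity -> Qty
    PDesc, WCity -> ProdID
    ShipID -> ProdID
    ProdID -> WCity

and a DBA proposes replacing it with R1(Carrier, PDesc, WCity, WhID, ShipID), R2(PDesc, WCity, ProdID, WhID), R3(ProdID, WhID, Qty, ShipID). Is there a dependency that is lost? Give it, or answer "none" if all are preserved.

Check WCity → Qty: no single fragment contains all of {WCity, Qty}, and the restricted closure of {WCity} across the fragments never reaches {Qty}.
PDesc → WhID is preserved.
PDesc, WCity → ProdID is preserved.
ShipID → ProdID is preserved.
ProdID → WCity is preserved.

WCity -> Qty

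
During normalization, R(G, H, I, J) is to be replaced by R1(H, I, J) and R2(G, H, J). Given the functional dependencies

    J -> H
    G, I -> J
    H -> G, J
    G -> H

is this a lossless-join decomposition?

Common attributes: R1 ∩ R2 = {H, J}.
Closure of {H, J}: H → G, J applies, adding G. So (H, J)⁺ = {G, H, J}.
This closure contains every attribute of R2, so R1 ∩ R2 → R2. The join is lossless.

Yes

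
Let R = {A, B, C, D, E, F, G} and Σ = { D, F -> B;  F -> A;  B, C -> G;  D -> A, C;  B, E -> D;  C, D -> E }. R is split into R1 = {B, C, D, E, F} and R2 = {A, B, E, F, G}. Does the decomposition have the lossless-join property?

Common attributes: R1 ∩ R2 = {B, E, F}.
Closure of {B, E, F}: F → A applies, adding A; B, E → D applies, adding D; D → A, C applies, adding C; B, C → G applies, adding G. So (B, E, F)⁺ = {A, B, C, D, E, F, G}.
This closure contains every attribute of R1, so R1 ∩ R2 → R1. The join is lossless.

Yes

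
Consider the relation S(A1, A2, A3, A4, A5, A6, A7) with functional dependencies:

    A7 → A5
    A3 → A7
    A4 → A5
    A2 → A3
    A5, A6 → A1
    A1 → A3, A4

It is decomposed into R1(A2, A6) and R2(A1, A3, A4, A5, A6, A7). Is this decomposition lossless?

No

Common attributes: R1 ∩ R2 = {A6}.
No dependency enlarges {A6}, so (A6)⁺ = {A6}.
The closure contains neither all of R1 = {A2, A6} nor all of R2 = {A1, A3, A4, A5, A6, A7}, so the common attributes are not a superkey of either fragment. The join is lossy.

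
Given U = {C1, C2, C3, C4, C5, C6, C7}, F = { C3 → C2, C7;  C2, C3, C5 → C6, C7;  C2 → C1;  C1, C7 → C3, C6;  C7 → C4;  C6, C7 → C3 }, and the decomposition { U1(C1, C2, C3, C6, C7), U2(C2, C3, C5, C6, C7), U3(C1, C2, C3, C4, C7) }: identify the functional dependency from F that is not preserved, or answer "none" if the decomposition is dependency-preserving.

C3 → C2, C7 lies within U1.
C2, C3, C5 → C6, C7 lies within U2.
C2 → C1 lies within U1.
C1, C7 → C3, C6 lies within U1.
C7 → C4 lies within U3.
C6, C7 → C3 lies within U1.
Every dependency is enforceable on the fragments, so the decomposition is dependency-preserving.

none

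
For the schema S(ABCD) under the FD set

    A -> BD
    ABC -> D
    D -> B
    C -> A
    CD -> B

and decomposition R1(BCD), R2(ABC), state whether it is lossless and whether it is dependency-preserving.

Lossless test: (BC)⁺ = {ABCD}, which contains all of one fragment — lossless.
Dependency preservation: the restricted closure of {A} across the fragments never reaches {BD}, so A → BD cannot be enforced without a join — not preserved.

lossless but not dependency-preserving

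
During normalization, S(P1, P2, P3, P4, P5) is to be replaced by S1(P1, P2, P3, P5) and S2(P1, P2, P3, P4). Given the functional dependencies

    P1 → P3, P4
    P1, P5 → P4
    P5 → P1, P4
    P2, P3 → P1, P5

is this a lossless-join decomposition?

Yes

Common attributes: S1 ∩ S2 = {P1, P2, P3}.
Closure of {P1, P2, P3}: P1 → P3, P4 applies, adding P4; P2, P3 → P1, P5 applies, adding P5. So (P1, P2, P3)⁺ = {P1, P2, P3, P4, P5}.
This closure contains every attribute of S1, so S1 ∩ S2 → S1. The join is lossless.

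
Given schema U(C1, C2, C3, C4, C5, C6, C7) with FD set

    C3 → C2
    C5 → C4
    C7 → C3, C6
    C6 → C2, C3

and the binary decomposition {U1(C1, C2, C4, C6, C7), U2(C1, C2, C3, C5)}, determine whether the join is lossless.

Common attributes: U1 ∩ U2 = {C1, C2}.
No dependency enlarges {C1, C2}, so (C1, C2)⁺ = {C1, C2}.
The closure contains neither all of U1 = {C1, C2, C4, C6, C7} nor all of U2 = {C1, C2, C3, C5}, so the common attributes are not a superkey of either fragment. The join is lossy.

No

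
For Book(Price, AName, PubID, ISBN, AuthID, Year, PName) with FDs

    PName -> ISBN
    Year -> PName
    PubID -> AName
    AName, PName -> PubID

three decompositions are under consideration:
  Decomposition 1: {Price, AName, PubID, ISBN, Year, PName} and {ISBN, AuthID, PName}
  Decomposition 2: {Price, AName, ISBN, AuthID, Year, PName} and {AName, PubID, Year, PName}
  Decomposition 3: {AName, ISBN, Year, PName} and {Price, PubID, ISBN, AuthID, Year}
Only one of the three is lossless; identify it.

Decomposition 2

Decomposition 1: common = {ISBN, PName}, closure = {ISBN, PName} → lossy.
Decomposition 2: common = {AName, Year, PName}, closure = {AName, PubID, ISBN, Year, PName} → lossless.
Decomposition 3: common = {ISBN, Year}, closure = {ISBN, Year, PName} → lossy.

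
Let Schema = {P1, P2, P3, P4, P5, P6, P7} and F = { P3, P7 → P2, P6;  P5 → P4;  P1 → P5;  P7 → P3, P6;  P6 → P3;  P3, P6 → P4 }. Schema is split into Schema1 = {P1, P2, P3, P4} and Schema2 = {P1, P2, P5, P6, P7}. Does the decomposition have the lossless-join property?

Common attributes: Schema1 ∩ Schema2 = {P1, P2}.
Closure of {P1, P2}: P1 → P5 applies, adding P5; P5 → P4 applies, adding P4. So (P1, P2)⁺ = {P1, P2, P4, P5}.
The closure contains neither all of Schema1 = {P1, P2, P3, P4} nor all of Schema2 = {P1, P2, P5, P6, P7}, so the common attributes are not a superkey of either fragment. The join is lossy.

No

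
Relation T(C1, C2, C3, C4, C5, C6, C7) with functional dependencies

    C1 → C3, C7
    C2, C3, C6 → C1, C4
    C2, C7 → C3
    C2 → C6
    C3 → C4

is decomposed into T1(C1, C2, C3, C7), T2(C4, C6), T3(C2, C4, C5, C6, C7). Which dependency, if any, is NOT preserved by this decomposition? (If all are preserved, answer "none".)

C3 → C4

Check C3 → C4: no single fragment contains all of {C3, C4}, and the restricted closure of {C3} across the fragments never reaches {C4}.
C1 → C3, C7 is preserved.
C2, C3, C6 → C1, C4 is preserved.
C2, C7 → C3 is preserved.
C2 → C6 is preserved.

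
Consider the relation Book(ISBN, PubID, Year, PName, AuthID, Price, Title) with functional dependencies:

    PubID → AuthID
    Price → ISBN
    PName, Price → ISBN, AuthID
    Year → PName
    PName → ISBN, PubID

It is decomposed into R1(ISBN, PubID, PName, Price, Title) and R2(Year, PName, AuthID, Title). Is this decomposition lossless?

No

Common attributes: R1 ∩ R2 = {PName, Title}.
Closure of {PName, Title}: PName → ISBN, PubID applies, adding ISBN, PubID; PubID → AuthID applies, adding AuthID. So (PName, Title)⁺ = {ISBN, PubID, PName, AuthID, Title}.
The closure contains neither all of R1 = {ISBN, PubID, PName, Price, Title} nor all of R2 = {Year, PName, AuthID, Title}, so the common attributes are not a superkey of either fragment. The join is lossy.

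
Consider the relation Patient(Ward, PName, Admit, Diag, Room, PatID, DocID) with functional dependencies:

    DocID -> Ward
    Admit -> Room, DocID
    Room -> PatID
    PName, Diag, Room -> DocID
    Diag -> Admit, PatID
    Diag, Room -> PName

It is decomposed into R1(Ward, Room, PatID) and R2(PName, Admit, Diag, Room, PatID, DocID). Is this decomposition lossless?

Common attributes: R1 ∩ R2 = {Room, PatID}.
No dependency enlarges {Room, PatID}, so (Room, PatID)⁺ = {Room, PatID}.
The closure contains neither all of R1 = {Ward, Room, PatID} nor all of R2 = {PName, Admit, Diag, Room, PatID, DocID}, so the common attributes are not a superkey of either fragment. The join is lossy.

No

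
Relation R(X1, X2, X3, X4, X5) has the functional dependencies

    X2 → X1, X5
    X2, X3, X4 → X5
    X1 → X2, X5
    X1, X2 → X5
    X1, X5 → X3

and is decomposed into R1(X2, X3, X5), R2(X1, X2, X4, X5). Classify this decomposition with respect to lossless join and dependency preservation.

lossless and dependency-preserving

Lossless test: (X2, X5)⁺ = {X1, X2, X3, X5}, which contains all of one fragment — lossless.
Dependency preservation: X2, X3, X4 → X5; X1, X5 → X3 are not contained in any single fragment, but the restricted closure of each left-hand side across the fragments still reaches the right-hand side; the remaining FDs each lie inside some fragment. All dependencies are preserved.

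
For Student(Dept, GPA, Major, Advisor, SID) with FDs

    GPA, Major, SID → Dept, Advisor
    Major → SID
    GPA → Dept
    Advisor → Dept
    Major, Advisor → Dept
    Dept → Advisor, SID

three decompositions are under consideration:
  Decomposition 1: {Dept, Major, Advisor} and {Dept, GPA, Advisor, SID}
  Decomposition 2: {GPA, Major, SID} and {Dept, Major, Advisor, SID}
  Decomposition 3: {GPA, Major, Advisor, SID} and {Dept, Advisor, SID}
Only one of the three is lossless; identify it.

Decomposition 1: common = {Dept, Advisor}, closure = {Dept, Advisor, SID} → lossy.
Decomposition 2: common = {Major, SID}, closure = {Major, SID} → lossy.
Decomposition 3: common = {Advisor, SID}, closure = {Dept, Advisor, SID} → lossless.

Decomposition 3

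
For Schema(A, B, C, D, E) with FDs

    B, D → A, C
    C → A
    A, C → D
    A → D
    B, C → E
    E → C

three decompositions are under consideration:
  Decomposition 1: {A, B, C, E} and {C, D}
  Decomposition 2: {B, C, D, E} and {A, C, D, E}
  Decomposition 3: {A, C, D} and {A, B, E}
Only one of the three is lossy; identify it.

Decomposition 3

Decomposition 1: common = {C}, closure = {A, C, D} → lossless.
Decomposition 2: common = {C, D, E}, closure = {A, C, D, E} → lossless.
Decomposition 3: common = {A}, closure = {A, D} → lossy.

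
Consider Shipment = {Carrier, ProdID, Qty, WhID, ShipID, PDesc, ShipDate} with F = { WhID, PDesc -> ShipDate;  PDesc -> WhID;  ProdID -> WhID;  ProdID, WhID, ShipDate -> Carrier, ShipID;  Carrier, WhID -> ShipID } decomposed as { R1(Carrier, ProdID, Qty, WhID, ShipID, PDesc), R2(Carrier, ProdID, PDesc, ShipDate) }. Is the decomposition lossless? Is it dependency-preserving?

lossless and dependency-preserving

Lossless test: (Carrier, ProdID, PDesc)⁺ = {Carrier, ProdID, WhID, ShipID, PDesc, ShipDate}, which contains all of one fragment — lossless.
Dependency preservation: WhID, PDesc → ShipDate; ProdID, WhID, ShipDate → Carrier, ShipID are not contained in any single fragment, but the restricted closure of each left-hand side across the fragments still reaches the right-hand side; the remaining FDs each lie inside some fragment. All dependencies are preserved.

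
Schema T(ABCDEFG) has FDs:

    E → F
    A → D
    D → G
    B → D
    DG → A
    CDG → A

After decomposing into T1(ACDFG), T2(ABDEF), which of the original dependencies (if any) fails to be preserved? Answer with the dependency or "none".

E → F lies within T2.
A → D lies within T1.
D → G lies within T1.
B → D lies within T2.
DG → A lies within T1.
CDG → A lies within T1.
Every dependency is enforceable on the fragments, so the decomposition is dependency-preserving.

none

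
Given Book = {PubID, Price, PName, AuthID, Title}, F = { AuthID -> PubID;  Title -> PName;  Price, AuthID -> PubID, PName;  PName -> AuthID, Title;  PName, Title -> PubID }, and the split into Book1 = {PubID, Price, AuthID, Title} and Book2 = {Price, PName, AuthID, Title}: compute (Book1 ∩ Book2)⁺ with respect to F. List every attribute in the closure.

PubID, Price, PName, AuthID, Title

Book1 ∩ Book2 = {Price, AuthID, Title}.
AuthID → PubID applies, adding PubID
Title → PName applies, adding PName
Closure: {PubID, Price, PName, AuthID, Title}.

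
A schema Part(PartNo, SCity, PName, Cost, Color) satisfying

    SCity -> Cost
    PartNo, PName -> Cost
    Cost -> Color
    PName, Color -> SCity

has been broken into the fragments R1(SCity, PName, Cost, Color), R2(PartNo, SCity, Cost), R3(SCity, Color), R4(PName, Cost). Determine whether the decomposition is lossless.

No

Chase test. Columns are PartNo, SCity, PName, Cost, Color; row i has aⱼ where attribute j ∈ Ri, else bᵢⱼ.
Initial tableau (one row per fragment):
  row 1: b11 a2 a3 a4 a5
  row 2: a1 a2 b23 a4 b25
  row 3: b31 a2 b33 b34 a5
  row 4: b41 b42 a3 a4 b45
Rows 1 and 3 agree on SCity; apply SCity→Cost and equate their Cost entries.
Rows 1 and 2 agree on Cost; apply Cost→Color and equate their Color entries.
Rows 1 and 4 agree on Cost; apply Cost→Color and equate their Color entries.
Rows 1 and 4 agree on PName, Color; apply PName, Color→SCity and equate their SCity entries.
No row becomes fully distinguished — the join is lossy.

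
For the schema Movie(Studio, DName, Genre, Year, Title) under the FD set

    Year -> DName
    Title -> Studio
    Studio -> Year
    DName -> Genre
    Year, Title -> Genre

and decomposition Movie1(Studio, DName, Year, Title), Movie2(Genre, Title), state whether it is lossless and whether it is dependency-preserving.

lossless but not dependency-preserving

Lossless test: (Title)⁺ = {Studio, DName, Genre, Year, Title}, which contains all of one fragment — lossless.
Dependency preservation: the restricted closure of {DName} across the fragments never reaches {Genre}, so DName → Genre cannot be enforced without a join — not preserved.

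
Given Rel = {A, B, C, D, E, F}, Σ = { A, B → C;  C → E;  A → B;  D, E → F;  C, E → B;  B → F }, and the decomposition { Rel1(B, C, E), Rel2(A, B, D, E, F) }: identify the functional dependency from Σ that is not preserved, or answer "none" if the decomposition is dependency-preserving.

A, B → C

Check A, B → C: no single fragment contains all of {A, B, C}, and the restricted closure of {A, B} across the fragments never reaches {C}.
C → E is preserved.
A → B is preserved.
D, E → F is preserved.
C, E → B is preserved.
B → F is preserved.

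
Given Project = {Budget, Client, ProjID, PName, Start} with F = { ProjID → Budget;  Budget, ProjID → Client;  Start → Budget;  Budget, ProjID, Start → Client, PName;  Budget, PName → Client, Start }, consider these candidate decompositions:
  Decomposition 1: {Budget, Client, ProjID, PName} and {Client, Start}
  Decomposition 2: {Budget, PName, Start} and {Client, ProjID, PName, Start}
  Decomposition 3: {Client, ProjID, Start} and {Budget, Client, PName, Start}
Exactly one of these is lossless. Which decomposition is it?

Decomposition 1: common = {Client}, closure = {Client} → lossy.
Decomposition 2: common = {PName, Start}, closure = {Budget, Client, PName, Start} → lossless.
Decomposition 3: common = {Client, Start}, closure = {Budget, Client, Start} → lossy.

Decomposition 2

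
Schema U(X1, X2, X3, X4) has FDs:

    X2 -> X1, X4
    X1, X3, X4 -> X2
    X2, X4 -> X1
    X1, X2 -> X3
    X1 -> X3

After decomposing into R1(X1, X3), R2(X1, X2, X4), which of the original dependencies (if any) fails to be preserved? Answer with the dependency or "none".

none

X2 → X1, X4 lies within R2.
X1, X3, X4 → X2: restricted closure across fragments reaches X2.
X2, X4 → X1 lies within R2.
X1, X2 → X3: restricted closure across fragments reaches X3.
X1 → X3 lies within R1.
Every dependency is enforceable on the fragments, so the decomposition is dependency-preserving.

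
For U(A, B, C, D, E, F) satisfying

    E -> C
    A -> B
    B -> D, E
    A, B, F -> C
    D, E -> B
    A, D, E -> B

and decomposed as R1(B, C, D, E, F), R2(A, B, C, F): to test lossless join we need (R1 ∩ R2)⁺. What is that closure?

B, C, D, E, F

R1 ∩ R2 = {B, C, F}.
B → D, E applies, adding D, E
Closure: {B, C, D, E, F}.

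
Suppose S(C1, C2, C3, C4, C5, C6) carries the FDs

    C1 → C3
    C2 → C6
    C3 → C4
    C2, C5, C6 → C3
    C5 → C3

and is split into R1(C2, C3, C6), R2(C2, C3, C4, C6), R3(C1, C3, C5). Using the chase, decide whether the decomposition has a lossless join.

No

Chase test. Columns are C1, C2, C3, C4, C5, C6; row i has aⱼ where attribute j ∈ Ri, else bᵢⱼ.
Initial tableau (one row per fragment):
  row 1: b11 a2 a3 b14 b15 a6
  row 2: b21 a2 a3 a4 b25 a6
  row 3: a1 b32 a3 b34 a5 b36
Rows 1 and 2 agree on C3; apply C3→C4 and equate their C4 entries.
Rows 1 and 3 agree on C3; apply C3→C4 and equate their C4 entries.
No row becomes fully distinguished — the join is lossy.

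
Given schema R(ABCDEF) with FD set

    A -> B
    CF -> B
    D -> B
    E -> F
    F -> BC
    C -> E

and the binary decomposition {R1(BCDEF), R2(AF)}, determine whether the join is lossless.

No

Common attributes: R1 ∩ R2 = {F}.
Closure of {F}: F → BC applies, adding BC; C → E applies, adding E. So (F)⁺ = {BCEF}.
The closure contains neither all of R1 = {BCDEF} nor all of R2 = {AF}, so the common attributes are not a superkey of either fragment. The join is lossy.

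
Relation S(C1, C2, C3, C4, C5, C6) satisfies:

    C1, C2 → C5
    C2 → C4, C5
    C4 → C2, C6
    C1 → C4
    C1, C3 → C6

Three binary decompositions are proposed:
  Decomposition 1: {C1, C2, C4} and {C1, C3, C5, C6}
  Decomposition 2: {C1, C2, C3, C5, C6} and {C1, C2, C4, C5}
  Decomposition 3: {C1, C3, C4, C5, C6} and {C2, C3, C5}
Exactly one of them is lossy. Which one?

Decomposition 1: common = {C1}, closure = {C1, C2, C4, C5, C6} → lossless.
Decomposition 2: common = {C1, C2, C5}, closure = {C1, C2, C4, C5, C6} → lossless.
Decomposition 3: common = {C3, C5}, closure = {C3, C5} → lossy.

Decomposition 3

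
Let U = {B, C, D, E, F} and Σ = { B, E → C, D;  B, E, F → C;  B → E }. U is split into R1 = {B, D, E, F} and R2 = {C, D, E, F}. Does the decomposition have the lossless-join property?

Common attributes: R1 ∩ R2 = {D, E, F}.
No dependency enlarges {D, E, F}, so (D, E, F)⁺ = {D, E, F}.
The closure contains neither all of R1 = {B, D, E, F} nor all of R2 = {C, D, E, F}, so the common attributes are not a superkey of either fragment. The join is lossy.

No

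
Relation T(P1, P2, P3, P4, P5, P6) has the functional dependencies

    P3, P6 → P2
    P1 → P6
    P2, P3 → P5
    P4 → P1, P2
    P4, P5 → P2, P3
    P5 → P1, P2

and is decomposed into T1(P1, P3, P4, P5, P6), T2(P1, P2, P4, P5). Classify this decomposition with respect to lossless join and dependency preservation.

Lossless test: (P1, P4, P5)⁺ = {P1, P2, P3, P4, P5, P6}, which contains all of one fragment — lossless.
Dependency preservation: the restricted closure of {P2, P3} across the fragments never reaches {P5}, so P2, P3 → P5 cannot be enforced without a join — not preserved.

lossless but not dependency-preserving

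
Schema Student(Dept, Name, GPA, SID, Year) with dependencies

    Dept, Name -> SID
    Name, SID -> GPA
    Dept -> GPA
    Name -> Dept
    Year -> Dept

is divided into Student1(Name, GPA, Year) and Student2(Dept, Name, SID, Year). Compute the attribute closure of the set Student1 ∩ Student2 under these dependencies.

Dept, Name, GPA, SID, Year

Student1 ∩ Student2 = {Name, Year}.
Name → Dept applies, adding Dept
Dept, Name → SID applies, adding SID
Name, SID → GPA applies, adding GPA
Closure: {Dept, Name, GPA, SID, Year}.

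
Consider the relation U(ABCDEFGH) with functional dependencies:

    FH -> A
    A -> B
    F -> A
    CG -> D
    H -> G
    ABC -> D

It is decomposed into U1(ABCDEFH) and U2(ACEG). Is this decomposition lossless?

Common attributes: U1 ∩ U2 = {ACE}.
Closure of {ACE}: A → B applies, adding B; ABC → D applies, adding D. So (ACE)⁺ = {ABCDE}.
The closure contains neither all of U1 = {ABCDEFH} nor all of U2 = {ACEG}, so the common attributes are not a superkey of either fragment. The join is lossy.

No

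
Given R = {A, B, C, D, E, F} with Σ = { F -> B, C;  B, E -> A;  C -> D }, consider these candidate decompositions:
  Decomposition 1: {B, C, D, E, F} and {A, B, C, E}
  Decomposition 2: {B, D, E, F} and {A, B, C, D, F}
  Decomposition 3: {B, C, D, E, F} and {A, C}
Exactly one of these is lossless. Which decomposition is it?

Decomposition 1: common = {B, C, E}, closure = {A, B, C, D, E} → lossless.
Decomposition 2: common = {B, D, F}, closure = {B, C, D, F} → lossy.
Decomposition 3: common = {C}, closure = {C, D} → lossy.

Decomposition 1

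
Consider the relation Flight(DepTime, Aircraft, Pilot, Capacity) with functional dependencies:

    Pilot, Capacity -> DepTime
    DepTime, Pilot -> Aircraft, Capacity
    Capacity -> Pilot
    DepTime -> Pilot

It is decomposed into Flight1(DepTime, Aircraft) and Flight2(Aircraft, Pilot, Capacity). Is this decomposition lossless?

Common attributes: Flight1 ∩ Flight2 = {Aircraft}.
No dependency enlarges {Aircraft}, so (Aircraft)⁺ = {Aircraft}.
The closure contains neither all of Flight1 = {DepTime, Aircraft} nor all of Flight2 = {Aircraft, Pilot, Capacity}, so the common attributes are not a superkey of either fragment. The join is lossy.

No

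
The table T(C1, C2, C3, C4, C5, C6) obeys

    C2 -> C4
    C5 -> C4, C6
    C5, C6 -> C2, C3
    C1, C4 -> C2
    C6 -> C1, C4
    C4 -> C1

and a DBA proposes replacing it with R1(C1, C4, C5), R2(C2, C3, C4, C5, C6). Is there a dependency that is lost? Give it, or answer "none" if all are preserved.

C2 → C4 lies within R2.
C5 → C4, C6 lies within R2.
C5, C6 → C2, C3 lies within R2.
C1, C4 → C2: restricted closure across fragments reaches C2.
C6 → C1, C4: restricted closure across fragments reaches C1, C4.
C4 → C1 lies within R1.
Every dependency is enforceable on the fragments, so the decomposition is dependency-preserving.

none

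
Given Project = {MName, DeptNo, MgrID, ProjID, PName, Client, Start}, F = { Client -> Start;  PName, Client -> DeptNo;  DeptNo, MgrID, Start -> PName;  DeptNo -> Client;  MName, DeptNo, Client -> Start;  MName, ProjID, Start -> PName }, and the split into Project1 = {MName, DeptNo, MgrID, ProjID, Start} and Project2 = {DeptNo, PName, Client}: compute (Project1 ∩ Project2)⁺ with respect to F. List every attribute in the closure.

Project1 ∩ Project2 = {DeptNo}.
DeptNo → Client applies, adding Client
Client → Start applies, adding Start
Closure: {DeptNo, Client, Start}.

DeptNo, Client, Start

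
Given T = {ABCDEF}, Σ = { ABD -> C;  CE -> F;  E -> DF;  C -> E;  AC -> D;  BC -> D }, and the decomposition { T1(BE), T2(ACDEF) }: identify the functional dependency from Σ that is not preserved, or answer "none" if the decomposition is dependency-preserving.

ABD -> C

Check ABD → C: no single fragment contains all of {ABCD}, and the restricted closure of {ABD} across the fragments never reaches {C}.
CE → F is preserved.
E → DF is preserved.
C → E is preserved.
AC → D is preserved.
BC → D is preserved.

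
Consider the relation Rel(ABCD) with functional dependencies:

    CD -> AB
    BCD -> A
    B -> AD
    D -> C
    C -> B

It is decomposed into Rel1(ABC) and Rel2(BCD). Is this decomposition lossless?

Yes

Common attributes: Rel1 ∩ Rel2 = {BC}.
Closure of {BC}: B → AD applies, adding AD. So (BC)⁺ = {ABCD}.
This closure contains every attribute of Rel1, so Rel1 ∩ Rel2 → Rel1. The join is lossless.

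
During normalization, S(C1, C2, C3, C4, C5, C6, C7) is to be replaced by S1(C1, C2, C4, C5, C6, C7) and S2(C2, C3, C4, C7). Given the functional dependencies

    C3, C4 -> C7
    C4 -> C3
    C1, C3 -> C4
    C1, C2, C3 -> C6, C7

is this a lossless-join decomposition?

Common attributes: S1 ∩ S2 = {C2, C4, C7}.
Closure of {C2, C4, C7}: C4 → C3 applies, adding C3. So (C2, C4, C7)⁺ = {C2, C3, C4, C7}.
This closure contains every attribute of S2, so S1 ∩ S2 → S2. The join is lossless.

Yes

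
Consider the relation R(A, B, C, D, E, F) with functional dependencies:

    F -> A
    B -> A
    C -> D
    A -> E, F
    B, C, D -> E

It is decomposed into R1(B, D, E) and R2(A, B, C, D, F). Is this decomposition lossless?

Yes

Common attributes: R1 ∩ R2 = {B, D}.
Closure of {B, D}: B → A applies, adding A; A → E, F applies, adding E, F. So (B, D)⁺ = {A, B, D, E, F}.
This closure contains every attribute of R1, so R1 ∩ R2 → R1. The join is lossless.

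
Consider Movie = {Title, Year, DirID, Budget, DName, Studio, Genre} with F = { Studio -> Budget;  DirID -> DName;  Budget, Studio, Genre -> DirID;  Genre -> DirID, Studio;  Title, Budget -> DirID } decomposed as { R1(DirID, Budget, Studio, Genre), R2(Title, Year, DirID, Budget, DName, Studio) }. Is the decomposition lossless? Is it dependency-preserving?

lossy but dependency-preserving

Lossless test: (DirID, Budget, Studio)⁺ = {DirID, Budget, DName, Studio}, which is a superkey of neither fragment — lossy.
Dependency preservation: every FD's attributes lie within a single fragment, so each can be enforced locally — preserved.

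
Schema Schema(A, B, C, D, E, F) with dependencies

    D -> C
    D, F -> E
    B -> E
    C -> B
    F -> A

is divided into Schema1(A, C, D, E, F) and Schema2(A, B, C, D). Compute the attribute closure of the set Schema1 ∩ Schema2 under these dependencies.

Schema1 ∩ Schema2 = {A, C, D}.
C → B applies, adding B
B → E applies, adding E
Closure: {A, B, C, D, E}.

A, B, C, D, E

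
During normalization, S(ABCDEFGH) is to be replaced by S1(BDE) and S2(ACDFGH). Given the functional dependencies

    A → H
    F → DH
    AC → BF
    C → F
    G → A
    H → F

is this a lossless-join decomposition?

Common attributes: S1 ∩ S2 = {D}.
No dependency enlarges {D}, so (D)⁺ = {D}.
The closure contains neither all of S1 = {BDE} nor all of S2 = {ACDFGH}, so the common attributes are not a superkey of either fragment. The join is lossy.

No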